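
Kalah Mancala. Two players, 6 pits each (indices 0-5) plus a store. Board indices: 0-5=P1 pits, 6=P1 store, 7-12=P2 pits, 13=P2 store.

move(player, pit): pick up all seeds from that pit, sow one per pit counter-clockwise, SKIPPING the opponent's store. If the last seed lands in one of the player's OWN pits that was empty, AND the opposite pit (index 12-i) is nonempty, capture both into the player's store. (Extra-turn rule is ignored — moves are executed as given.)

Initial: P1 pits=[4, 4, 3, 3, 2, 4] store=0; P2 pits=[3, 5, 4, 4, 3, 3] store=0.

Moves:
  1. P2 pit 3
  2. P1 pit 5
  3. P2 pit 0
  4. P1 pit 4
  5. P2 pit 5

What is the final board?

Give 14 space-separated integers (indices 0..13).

Answer: 6 5 4 3 0 1 2 0 7 6 1 5 0 2

Derivation:
Move 1: P2 pit3 -> P1=[5,4,3,3,2,4](0) P2=[3,5,4,0,4,4](1)
Move 2: P1 pit5 -> P1=[5,4,3,3,2,0](1) P2=[4,6,5,0,4,4](1)
Move 3: P2 pit0 -> P1=[5,4,3,3,2,0](1) P2=[0,7,6,1,5,4](1)
Move 4: P1 pit4 -> P1=[5,4,3,3,0,1](2) P2=[0,7,6,1,5,4](1)
Move 5: P2 pit5 -> P1=[6,5,4,3,0,1](2) P2=[0,7,6,1,5,0](2)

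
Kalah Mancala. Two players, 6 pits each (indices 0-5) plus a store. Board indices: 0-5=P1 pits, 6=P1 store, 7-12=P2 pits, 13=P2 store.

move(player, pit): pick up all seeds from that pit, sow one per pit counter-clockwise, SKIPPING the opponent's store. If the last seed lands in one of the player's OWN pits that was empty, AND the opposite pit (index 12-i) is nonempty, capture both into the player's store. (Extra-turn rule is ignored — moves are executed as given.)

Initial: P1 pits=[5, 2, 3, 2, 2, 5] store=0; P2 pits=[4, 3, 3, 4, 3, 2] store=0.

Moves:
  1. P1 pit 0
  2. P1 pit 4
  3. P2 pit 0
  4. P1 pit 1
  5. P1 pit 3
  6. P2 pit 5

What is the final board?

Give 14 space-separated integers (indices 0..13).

Move 1: P1 pit0 -> P1=[0,3,4,3,3,6](0) P2=[4,3,3,4,3,2](0)
Move 2: P1 pit4 -> P1=[0,3,4,3,0,7](1) P2=[5,3,3,4,3,2](0)
Move 3: P2 pit0 -> P1=[0,3,4,3,0,7](1) P2=[0,4,4,5,4,3](0)
Move 4: P1 pit1 -> P1=[0,0,5,4,0,7](6) P2=[0,0,4,5,4,3](0)
Move 5: P1 pit3 -> P1=[0,0,5,0,1,8](7) P2=[1,0,4,5,4,3](0)
Move 6: P2 pit5 -> P1=[1,1,5,0,1,8](7) P2=[1,0,4,5,4,0](1)

Answer: 1 1 5 0 1 8 7 1 0 4 5 4 0 1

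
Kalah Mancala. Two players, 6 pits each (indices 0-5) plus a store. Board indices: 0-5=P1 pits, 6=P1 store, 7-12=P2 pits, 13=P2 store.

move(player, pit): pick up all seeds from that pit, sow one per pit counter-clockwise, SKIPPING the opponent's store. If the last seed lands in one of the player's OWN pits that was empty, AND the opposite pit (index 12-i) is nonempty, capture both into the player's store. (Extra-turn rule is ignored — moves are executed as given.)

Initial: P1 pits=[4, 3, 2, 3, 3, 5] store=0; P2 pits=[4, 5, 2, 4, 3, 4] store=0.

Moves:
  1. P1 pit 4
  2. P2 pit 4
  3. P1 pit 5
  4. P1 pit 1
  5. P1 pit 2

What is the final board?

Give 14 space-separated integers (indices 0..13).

Answer: 5 0 0 5 1 0 16 0 0 3 5 1 5 1

Derivation:
Move 1: P1 pit4 -> P1=[4,3,2,3,0,6](1) P2=[5,5,2,4,3,4](0)
Move 2: P2 pit4 -> P1=[5,3,2,3,0,6](1) P2=[5,5,2,4,0,5](1)
Move 3: P1 pit5 -> P1=[5,3,2,3,0,0](2) P2=[6,6,3,5,1,5](1)
Move 4: P1 pit1 -> P1=[5,0,3,4,0,0](9) P2=[6,0,3,5,1,5](1)
Move 5: P1 pit2 -> P1=[5,0,0,5,1,0](16) P2=[0,0,3,5,1,5](1)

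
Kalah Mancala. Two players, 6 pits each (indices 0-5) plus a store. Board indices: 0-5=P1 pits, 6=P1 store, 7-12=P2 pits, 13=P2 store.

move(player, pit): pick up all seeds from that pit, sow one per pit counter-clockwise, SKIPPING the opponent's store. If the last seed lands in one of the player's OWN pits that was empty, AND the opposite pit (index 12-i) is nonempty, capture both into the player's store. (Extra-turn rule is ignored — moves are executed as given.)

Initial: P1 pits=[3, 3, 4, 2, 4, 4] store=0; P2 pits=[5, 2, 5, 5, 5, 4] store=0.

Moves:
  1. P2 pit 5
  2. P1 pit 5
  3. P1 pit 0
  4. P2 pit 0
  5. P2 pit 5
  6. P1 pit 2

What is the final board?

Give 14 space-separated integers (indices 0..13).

Move 1: P2 pit5 -> P1=[4,4,5,2,4,4](0) P2=[5,2,5,5,5,0](1)
Move 2: P1 pit5 -> P1=[4,4,5,2,4,0](1) P2=[6,3,6,5,5,0](1)
Move 3: P1 pit0 -> P1=[0,5,6,3,5,0](1) P2=[6,3,6,5,5,0](1)
Move 4: P2 pit0 -> P1=[0,5,6,3,5,0](1) P2=[0,4,7,6,6,1](2)
Move 5: P2 pit5 -> P1=[0,5,6,3,5,0](1) P2=[0,4,7,6,6,0](3)
Move 6: P1 pit2 -> P1=[0,5,0,4,6,1](2) P2=[1,5,7,6,6,0](3)

Answer: 0 5 0 4 6 1 2 1 5 7 6 6 0 3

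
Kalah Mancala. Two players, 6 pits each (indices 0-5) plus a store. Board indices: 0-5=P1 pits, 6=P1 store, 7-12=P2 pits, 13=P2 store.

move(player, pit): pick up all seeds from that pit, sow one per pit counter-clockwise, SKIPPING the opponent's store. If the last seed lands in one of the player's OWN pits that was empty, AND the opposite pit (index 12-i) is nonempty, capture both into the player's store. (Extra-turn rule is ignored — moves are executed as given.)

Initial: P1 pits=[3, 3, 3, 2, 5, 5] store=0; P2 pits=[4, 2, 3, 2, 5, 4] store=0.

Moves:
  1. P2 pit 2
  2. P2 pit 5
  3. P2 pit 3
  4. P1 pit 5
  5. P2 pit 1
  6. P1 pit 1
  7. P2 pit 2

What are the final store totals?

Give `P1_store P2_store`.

Move 1: P2 pit2 -> P1=[3,3,3,2,5,5](0) P2=[4,2,0,3,6,5](0)
Move 2: P2 pit5 -> P1=[4,4,4,3,5,5](0) P2=[4,2,0,3,6,0](1)
Move 3: P2 pit3 -> P1=[4,4,4,3,5,5](0) P2=[4,2,0,0,7,1](2)
Move 4: P1 pit5 -> P1=[4,4,4,3,5,0](1) P2=[5,3,1,1,7,1](2)
Move 5: P2 pit1 -> P1=[4,4,4,3,5,0](1) P2=[5,0,2,2,8,1](2)
Move 6: P1 pit1 -> P1=[4,0,5,4,6,0](7) P2=[0,0,2,2,8,1](2)
Move 7: P2 pit2 -> P1=[4,0,5,4,6,0](7) P2=[0,0,0,3,9,1](2)

Answer: 7 2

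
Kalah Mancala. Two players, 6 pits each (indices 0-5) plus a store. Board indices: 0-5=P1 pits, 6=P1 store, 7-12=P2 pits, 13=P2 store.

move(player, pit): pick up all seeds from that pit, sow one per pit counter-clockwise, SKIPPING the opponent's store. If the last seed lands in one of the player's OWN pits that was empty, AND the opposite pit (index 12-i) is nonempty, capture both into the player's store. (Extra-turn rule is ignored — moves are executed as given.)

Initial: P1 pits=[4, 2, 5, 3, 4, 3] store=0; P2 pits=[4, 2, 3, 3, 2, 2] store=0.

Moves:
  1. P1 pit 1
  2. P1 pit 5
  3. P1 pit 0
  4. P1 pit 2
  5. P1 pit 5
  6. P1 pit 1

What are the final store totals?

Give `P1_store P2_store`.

Move 1: P1 pit1 -> P1=[4,0,6,4,4,3](0) P2=[4,2,3,3,2,2](0)
Move 2: P1 pit5 -> P1=[4,0,6,4,4,0](1) P2=[5,3,3,3,2,2](0)
Move 3: P1 pit0 -> P1=[0,1,7,5,5,0](1) P2=[5,3,3,3,2,2](0)
Move 4: P1 pit2 -> P1=[0,1,0,6,6,1](2) P2=[6,4,4,3,2,2](0)
Move 5: P1 pit5 -> P1=[0,1,0,6,6,0](3) P2=[6,4,4,3,2,2](0)
Move 6: P1 pit1 -> P1=[0,0,0,6,6,0](7) P2=[6,4,4,0,2,2](0)

Answer: 7 0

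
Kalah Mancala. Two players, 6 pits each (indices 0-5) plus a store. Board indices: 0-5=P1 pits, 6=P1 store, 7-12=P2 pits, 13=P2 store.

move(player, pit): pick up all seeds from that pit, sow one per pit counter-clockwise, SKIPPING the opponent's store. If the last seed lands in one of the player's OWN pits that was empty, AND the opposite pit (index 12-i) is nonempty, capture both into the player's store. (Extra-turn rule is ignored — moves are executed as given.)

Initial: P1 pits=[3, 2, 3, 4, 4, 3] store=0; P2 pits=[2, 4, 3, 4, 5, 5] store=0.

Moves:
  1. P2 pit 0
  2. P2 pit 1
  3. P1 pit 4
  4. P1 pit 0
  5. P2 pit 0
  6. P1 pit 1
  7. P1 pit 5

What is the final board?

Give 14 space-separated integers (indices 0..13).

Move 1: P2 pit0 -> P1=[3,2,3,4,4,3](0) P2=[0,5,4,4,5,5](0)
Move 2: P2 pit1 -> P1=[3,2,3,4,4,3](0) P2=[0,0,5,5,6,6](1)
Move 3: P1 pit4 -> P1=[3,2,3,4,0,4](1) P2=[1,1,5,5,6,6](1)
Move 4: P1 pit0 -> P1=[0,3,4,5,0,4](1) P2=[1,1,5,5,6,6](1)
Move 5: P2 pit0 -> P1=[0,3,4,5,0,4](1) P2=[0,2,5,5,6,6](1)
Move 6: P1 pit1 -> P1=[0,0,5,6,0,4](4) P2=[0,0,5,5,6,6](1)
Move 7: P1 pit5 -> P1=[0,0,5,6,0,0](5) P2=[1,1,6,5,6,6](1)

Answer: 0 0 5 6 0 0 5 1 1 6 5 6 6 1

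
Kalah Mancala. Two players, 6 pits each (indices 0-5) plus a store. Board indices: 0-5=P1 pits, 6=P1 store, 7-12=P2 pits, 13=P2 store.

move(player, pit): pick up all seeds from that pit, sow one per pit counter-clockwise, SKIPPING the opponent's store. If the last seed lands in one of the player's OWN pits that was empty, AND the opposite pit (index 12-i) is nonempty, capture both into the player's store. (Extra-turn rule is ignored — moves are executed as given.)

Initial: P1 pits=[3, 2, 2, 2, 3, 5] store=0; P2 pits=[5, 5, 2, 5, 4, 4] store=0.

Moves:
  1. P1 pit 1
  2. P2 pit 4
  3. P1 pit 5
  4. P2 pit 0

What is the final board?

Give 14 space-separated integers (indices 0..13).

Answer: 4 1 3 3 3 0 1 0 7 4 7 1 6 2

Derivation:
Move 1: P1 pit1 -> P1=[3,0,3,3,3,5](0) P2=[5,5,2,5,4,4](0)
Move 2: P2 pit4 -> P1=[4,1,3,3,3,5](0) P2=[5,5,2,5,0,5](1)
Move 3: P1 pit5 -> P1=[4,1,3,3,3,0](1) P2=[6,6,3,6,0,5](1)
Move 4: P2 pit0 -> P1=[4,1,3,3,3,0](1) P2=[0,7,4,7,1,6](2)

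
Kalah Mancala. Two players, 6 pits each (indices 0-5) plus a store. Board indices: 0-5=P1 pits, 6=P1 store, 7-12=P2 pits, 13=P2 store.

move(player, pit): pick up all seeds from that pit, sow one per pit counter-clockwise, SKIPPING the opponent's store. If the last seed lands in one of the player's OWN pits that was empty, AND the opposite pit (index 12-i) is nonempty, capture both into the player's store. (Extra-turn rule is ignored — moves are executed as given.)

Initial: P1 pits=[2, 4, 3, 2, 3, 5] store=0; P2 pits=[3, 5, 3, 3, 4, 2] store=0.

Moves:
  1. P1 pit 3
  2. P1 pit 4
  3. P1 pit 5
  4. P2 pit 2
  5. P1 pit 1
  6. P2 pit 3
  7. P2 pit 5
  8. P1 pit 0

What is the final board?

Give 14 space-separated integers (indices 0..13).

Move 1: P1 pit3 -> P1=[2,4,3,0,4,6](0) P2=[3,5,3,3,4,2](0)
Move 2: P1 pit4 -> P1=[2,4,3,0,0,7](1) P2=[4,6,3,3,4,2](0)
Move 3: P1 pit5 -> P1=[2,4,3,0,0,0](2) P2=[5,7,4,4,5,3](0)
Move 4: P2 pit2 -> P1=[2,4,3,0,0,0](2) P2=[5,7,0,5,6,4](1)
Move 5: P1 pit1 -> P1=[2,0,4,1,1,0](8) P2=[0,7,0,5,6,4](1)
Move 6: P2 pit3 -> P1=[3,1,4,1,1,0](8) P2=[0,7,0,0,7,5](2)
Move 7: P2 pit5 -> P1=[4,2,5,2,1,0](8) P2=[0,7,0,0,7,0](3)
Move 8: P1 pit0 -> P1=[0,3,6,3,2,0](8) P2=[0,7,0,0,7,0](3)

Answer: 0 3 6 3 2 0 8 0 7 0 0 7 0 3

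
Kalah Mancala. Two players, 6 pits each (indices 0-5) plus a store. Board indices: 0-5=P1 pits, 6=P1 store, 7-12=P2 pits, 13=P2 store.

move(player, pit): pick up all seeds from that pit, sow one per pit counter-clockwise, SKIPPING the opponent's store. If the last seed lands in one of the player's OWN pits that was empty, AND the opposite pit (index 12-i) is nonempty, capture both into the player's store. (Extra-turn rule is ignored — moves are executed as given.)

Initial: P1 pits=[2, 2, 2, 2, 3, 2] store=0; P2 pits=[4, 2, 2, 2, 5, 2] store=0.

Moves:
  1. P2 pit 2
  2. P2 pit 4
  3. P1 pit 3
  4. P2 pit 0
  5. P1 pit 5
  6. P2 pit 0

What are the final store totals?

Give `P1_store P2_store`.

Move 1: P2 pit2 -> P1=[2,2,2,2,3,2](0) P2=[4,2,0,3,6,2](0)
Move 2: P2 pit4 -> P1=[3,3,3,3,3,2](0) P2=[4,2,0,3,0,3](1)
Move 3: P1 pit3 -> P1=[3,3,3,0,4,3](1) P2=[4,2,0,3,0,3](1)
Move 4: P2 pit0 -> P1=[3,0,3,0,4,3](1) P2=[0,3,1,4,0,3](5)
Move 5: P1 pit5 -> P1=[3,0,3,0,4,0](2) P2=[1,4,1,4,0,3](5)
Move 6: P2 pit0 -> P1=[3,0,3,0,4,0](2) P2=[0,5,1,4,0,3](5)

Answer: 2 5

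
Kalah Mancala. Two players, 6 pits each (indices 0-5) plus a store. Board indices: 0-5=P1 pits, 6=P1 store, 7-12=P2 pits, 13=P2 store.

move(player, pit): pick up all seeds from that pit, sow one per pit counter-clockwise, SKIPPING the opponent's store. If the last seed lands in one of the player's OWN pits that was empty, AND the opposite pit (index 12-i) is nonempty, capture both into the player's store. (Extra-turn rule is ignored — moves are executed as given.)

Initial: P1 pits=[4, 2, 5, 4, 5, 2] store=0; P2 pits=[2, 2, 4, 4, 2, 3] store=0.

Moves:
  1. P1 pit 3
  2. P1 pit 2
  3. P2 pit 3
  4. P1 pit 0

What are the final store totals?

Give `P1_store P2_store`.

Move 1: P1 pit3 -> P1=[4,2,5,0,6,3](1) P2=[3,2,4,4,2,3](0)
Move 2: P1 pit2 -> P1=[4,2,0,1,7,4](2) P2=[4,2,4,4,2,3](0)
Move 3: P2 pit3 -> P1=[5,2,0,1,7,4](2) P2=[4,2,4,0,3,4](1)
Move 4: P1 pit0 -> P1=[0,3,1,2,8,5](2) P2=[4,2,4,0,3,4](1)

Answer: 2 1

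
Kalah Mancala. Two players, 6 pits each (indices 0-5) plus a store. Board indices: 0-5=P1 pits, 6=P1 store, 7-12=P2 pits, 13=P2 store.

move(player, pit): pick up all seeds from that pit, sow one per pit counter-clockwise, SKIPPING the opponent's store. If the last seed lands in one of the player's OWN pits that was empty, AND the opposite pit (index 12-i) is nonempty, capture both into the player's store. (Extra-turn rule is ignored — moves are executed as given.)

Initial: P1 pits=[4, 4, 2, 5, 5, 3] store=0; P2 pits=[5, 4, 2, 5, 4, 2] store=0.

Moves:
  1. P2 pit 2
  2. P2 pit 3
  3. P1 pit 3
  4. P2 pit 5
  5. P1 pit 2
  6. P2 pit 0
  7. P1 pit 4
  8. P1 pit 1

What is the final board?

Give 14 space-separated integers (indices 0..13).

Answer: 6 0 1 2 1 7 3 2 7 2 2 8 1 3

Derivation:
Move 1: P2 pit2 -> P1=[4,4,2,5,5,3](0) P2=[5,4,0,6,5,2](0)
Move 2: P2 pit3 -> P1=[5,5,3,5,5,3](0) P2=[5,4,0,0,6,3](1)
Move 3: P1 pit3 -> P1=[5,5,3,0,6,4](1) P2=[6,5,0,0,6,3](1)
Move 4: P2 pit5 -> P1=[6,6,3,0,6,4](1) P2=[6,5,0,0,6,0](2)
Move 5: P1 pit2 -> P1=[6,6,0,1,7,5](1) P2=[6,5,0,0,6,0](2)
Move 6: P2 pit0 -> P1=[6,6,0,1,7,5](1) P2=[0,6,1,1,7,1](3)
Move 7: P1 pit4 -> P1=[6,6,0,1,0,6](2) P2=[1,7,2,2,8,1](3)
Move 8: P1 pit1 -> P1=[6,0,1,2,1,7](3) P2=[2,7,2,2,8,1](3)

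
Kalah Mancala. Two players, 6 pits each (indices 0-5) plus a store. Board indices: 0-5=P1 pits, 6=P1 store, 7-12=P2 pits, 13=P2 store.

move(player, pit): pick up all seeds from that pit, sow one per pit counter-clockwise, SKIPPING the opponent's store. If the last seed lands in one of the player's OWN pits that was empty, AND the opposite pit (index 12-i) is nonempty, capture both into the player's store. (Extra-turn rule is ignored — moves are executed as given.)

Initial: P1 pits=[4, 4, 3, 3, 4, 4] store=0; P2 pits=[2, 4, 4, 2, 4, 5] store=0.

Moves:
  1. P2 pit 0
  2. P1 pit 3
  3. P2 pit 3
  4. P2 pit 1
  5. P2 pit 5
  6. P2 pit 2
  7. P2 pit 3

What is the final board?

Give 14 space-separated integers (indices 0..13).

Move 1: P2 pit0 -> P1=[4,4,3,3,4,4](0) P2=[0,5,5,2,4,5](0)
Move 2: P1 pit3 -> P1=[4,4,3,0,5,5](1) P2=[0,5,5,2,4,5](0)
Move 3: P2 pit3 -> P1=[4,4,3,0,5,5](1) P2=[0,5,5,0,5,6](0)
Move 4: P2 pit1 -> P1=[4,4,3,0,5,5](1) P2=[0,0,6,1,6,7](1)
Move 5: P2 pit5 -> P1=[5,5,4,1,6,6](1) P2=[0,0,6,1,6,0](2)
Move 6: P2 pit2 -> P1=[6,6,4,1,6,6](1) P2=[0,0,0,2,7,1](3)
Move 7: P2 pit3 -> P1=[6,6,4,1,6,6](1) P2=[0,0,0,0,8,2](3)

Answer: 6 6 4 1 6 6 1 0 0 0 0 8 2 3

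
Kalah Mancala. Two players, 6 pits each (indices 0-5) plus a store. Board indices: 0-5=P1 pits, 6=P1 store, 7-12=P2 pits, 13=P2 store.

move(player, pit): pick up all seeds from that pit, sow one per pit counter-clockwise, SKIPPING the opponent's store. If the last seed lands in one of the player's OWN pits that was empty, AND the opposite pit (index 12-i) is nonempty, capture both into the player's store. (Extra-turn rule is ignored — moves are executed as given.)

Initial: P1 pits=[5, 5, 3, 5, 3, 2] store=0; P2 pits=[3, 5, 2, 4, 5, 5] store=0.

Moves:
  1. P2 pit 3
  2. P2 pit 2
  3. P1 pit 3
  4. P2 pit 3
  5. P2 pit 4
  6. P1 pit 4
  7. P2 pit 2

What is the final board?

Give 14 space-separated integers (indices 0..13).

Move 1: P2 pit3 -> P1=[6,5,3,5,3,2](0) P2=[3,5,2,0,6,6](1)
Move 2: P2 pit2 -> P1=[6,5,3,5,3,2](0) P2=[3,5,0,1,7,6](1)
Move 3: P1 pit3 -> P1=[6,5,3,0,4,3](1) P2=[4,6,0,1,7,6](1)
Move 4: P2 pit3 -> P1=[6,5,3,0,4,3](1) P2=[4,6,0,0,8,6](1)
Move 5: P2 pit4 -> P1=[7,6,4,1,5,4](1) P2=[4,6,0,0,0,7](2)
Move 6: P1 pit4 -> P1=[7,6,4,1,0,5](2) P2=[5,7,1,0,0,7](2)
Move 7: P2 pit2 -> P1=[7,6,0,1,0,5](2) P2=[5,7,0,0,0,7](7)

Answer: 7 6 0 1 0 5 2 5 7 0 0 0 7 7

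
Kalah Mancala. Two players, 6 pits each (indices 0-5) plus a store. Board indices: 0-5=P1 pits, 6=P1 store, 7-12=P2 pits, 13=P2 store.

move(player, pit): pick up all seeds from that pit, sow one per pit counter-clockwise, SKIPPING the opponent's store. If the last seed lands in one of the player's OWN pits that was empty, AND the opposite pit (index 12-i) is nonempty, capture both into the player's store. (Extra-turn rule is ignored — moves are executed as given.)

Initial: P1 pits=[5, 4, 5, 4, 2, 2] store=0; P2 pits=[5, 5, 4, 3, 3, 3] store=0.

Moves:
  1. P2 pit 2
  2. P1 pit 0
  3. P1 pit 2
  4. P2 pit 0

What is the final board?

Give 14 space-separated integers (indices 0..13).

Answer: 0 5 0 6 4 4 1 0 7 1 5 5 5 2

Derivation:
Move 1: P2 pit2 -> P1=[5,4,5,4,2,2](0) P2=[5,5,0,4,4,4](1)
Move 2: P1 pit0 -> P1=[0,5,6,5,3,3](0) P2=[5,5,0,4,4,4](1)
Move 3: P1 pit2 -> P1=[0,5,0,6,4,4](1) P2=[6,6,0,4,4,4](1)
Move 4: P2 pit0 -> P1=[0,5,0,6,4,4](1) P2=[0,7,1,5,5,5](2)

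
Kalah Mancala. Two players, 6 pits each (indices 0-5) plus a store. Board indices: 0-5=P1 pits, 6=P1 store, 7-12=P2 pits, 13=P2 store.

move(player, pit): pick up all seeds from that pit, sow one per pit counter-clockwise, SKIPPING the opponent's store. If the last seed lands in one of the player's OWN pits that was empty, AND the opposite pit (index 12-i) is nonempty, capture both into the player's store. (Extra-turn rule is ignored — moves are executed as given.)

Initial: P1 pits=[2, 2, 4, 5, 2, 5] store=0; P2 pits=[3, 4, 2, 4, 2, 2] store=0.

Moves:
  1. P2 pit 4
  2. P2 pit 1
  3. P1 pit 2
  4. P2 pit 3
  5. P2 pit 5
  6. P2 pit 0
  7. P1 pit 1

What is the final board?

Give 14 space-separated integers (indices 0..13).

Answer: 4 0 1 8 4 7 1 0 1 4 0 2 0 5

Derivation:
Move 1: P2 pit4 -> P1=[2,2,4,5,2,5](0) P2=[3,4,2,4,0,3](1)
Move 2: P2 pit1 -> P1=[2,2,4,5,2,5](0) P2=[3,0,3,5,1,4](1)
Move 3: P1 pit2 -> P1=[2,2,0,6,3,6](1) P2=[3,0,3,5,1,4](1)
Move 4: P2 pit3 -> P1=[3,3,0,6,3,6](1) P2=[3,0,3,0,2,5](2)
Move 5: P2 pit5 -> P1=[4,4,1,7,3,6](1) P2=[3,0,3,0,2,0](3)
Move 6: P2 pit0 -> P1=[4,4,0,7,3,6](1) P2=[0,1,4,0,2,0](5)
Move 7: P1 pit1 -> P1=[4,0,1,8,4,7](1) P2=[0,1,4,0,2,0](5)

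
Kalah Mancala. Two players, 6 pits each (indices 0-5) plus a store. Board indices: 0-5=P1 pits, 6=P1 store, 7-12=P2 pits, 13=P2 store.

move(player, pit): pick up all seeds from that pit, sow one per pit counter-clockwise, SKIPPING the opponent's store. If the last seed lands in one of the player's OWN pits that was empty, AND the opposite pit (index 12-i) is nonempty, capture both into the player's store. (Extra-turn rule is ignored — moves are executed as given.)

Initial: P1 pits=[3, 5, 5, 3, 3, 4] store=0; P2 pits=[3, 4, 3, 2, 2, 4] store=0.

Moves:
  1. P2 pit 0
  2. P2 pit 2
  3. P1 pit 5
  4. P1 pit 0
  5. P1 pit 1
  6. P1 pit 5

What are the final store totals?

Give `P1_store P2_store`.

Answer: 3 1

Derivation:
Move 1: P2 pit0 -> P1=[3,5,5,3,3,4](0) P2=[0,5,4,3,2,4](0)
Move 2: P2 pit2 -> P1=[3,5,5,3,3,4](0) P2=[0,5,0,4,3,5](1)
Move 3: P1 pit5 -> P1=[3,5,5,3,3,0](1) P2=[1,6,1,4,3,5](1)
Move 4: P1 pit0 -> P1=[0,6,6,4,3,0](1) P2=[1,6,1,4,3,5](1)
Move 5: P1 pit1 -> P1=[0,0,7,5,4,1](2) P2=[2,6,1,4,3,5](1)
Move 6: P1 pit5 -> P1=[0,0,7,5,4,0](3) P2=[2,6,1,4,3,5](1)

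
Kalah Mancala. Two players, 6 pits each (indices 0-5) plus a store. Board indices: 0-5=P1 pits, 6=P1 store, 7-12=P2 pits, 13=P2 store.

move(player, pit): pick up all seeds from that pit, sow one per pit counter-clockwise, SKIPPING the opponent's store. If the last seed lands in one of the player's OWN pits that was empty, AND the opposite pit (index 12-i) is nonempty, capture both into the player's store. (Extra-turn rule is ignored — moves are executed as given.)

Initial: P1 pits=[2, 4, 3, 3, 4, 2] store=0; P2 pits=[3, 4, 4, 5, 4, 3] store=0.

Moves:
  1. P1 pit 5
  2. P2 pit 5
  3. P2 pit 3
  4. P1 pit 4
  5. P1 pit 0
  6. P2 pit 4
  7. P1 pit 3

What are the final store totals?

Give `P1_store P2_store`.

Answer: 9 3

Derivation:
Move 1: P1 pit5 -> P1=[2,4,3,3,4,0](1) P2=[4,4,4,5,4,3](0)
Move 2: P2 pit5 -> P1=[3,5,3,3,4,0](1) P2=[4,4,4,5,4,0](1)
Move 3: P2 pit3 -> P1=[4,6,3,3,4,0](1) P2=[4,4,4,0,5,1](2)
Move 4: P1 pit4 -> P1=[4,6,3,3,0,1](2) P2=[5,5,4,0,5,1](2)
Move 5: P1 pit0 -> P1=[0,7,4,4,0,1](8) P2=[5,0,4,0,5,1](2)
Move 6: P2 pit4 -> P1=[1,8,5,4,0,1](8) P2=[5,0,4,0,0,2](3)
Move 7: P1 pit3 -> P1=[1,8,5,0,1,2](9) P2=[6,0,4,0,0,2](3)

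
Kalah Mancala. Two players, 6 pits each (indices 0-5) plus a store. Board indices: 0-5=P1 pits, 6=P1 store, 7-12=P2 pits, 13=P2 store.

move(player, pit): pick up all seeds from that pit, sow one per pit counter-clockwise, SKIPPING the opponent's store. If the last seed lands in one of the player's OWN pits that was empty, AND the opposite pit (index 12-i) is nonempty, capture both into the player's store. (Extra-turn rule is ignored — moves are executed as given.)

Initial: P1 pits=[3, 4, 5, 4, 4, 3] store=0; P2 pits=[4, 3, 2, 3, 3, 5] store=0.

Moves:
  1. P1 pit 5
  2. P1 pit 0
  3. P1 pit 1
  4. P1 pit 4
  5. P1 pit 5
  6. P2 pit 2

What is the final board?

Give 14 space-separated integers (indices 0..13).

Answer: 0 0 7 6 0 0 4 7 5 0 4 4 6 0

Derivation:
Move 1: P1 pit5 -> P1=[3,4,5,4,4,0](1) P2=[5,4,2,3,3,5](0)
Move 2: P1 pit0 -> P1=[0,5,6,5,4,0](1) P2=[5,4,2,3,3,5](0)
Move 3: P1 pit1 -> P1=[0,0,7,6,5,1](2) P2=[5,4,2,3,3,5](0)
Move 4: P1 pit4 -> P1=[0,0,7,6,0,2](3) P2=[6,5,3,3,3,5](0)
Move 5: P1 pit5 -> P1=[0,0,7,6,0,0](4) P2=[7,5,3,3,3,5](0)
Move 6: P2 pit2 -> P1=[0,0,7,6,0,0](4) P2=[7,5,0,4,4,6](0)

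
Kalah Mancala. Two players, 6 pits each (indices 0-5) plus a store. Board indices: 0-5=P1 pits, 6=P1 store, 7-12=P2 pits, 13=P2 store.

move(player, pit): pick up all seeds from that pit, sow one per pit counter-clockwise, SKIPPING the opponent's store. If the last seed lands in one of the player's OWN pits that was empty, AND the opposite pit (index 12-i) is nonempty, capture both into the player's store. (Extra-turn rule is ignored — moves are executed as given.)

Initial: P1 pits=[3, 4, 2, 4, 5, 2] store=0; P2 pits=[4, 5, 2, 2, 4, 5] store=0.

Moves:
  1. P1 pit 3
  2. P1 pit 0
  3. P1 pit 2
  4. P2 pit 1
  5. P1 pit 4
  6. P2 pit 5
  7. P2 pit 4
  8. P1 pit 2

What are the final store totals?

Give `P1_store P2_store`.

Answer: 5 3

Derivation:
Move 1: P1 pit3 -> P1=[3,4,2,0,6,3](1) P2=[5,5,2,2,4,5](0)
Move 2: P1 pit0 -> P1=[0,5,3,0,6,3](4) P2=[5,5,0,2,4,5](0)
Move 3: P1 pit2 -> P1=[0,5,0,1,7,4](4) P2=[5,5,0,2,4,5](0)
Move 4: P2 pit1 -> P1=[0,5,0,1,7,4](4) P2=[5,0,1,3,5,6](1)
Move 5: P1 pit4 -> P1=[0,5,0,1,0,5](5) P2=[6,1,2,4,6,6](1)
Move 6: P2 pit5 -> P1=[1,6,1,2,1,5](5) P2=[6,1,2,4,6,0](2)
Move 7: P2 pit4 -> P1=[2,7,2,3,1,5](5) P2=[6,1,2,4,0,1](3)
Move 8: P1 pit2 -> P1=[2,7,0,4,2,5](5) P2=[6,1,2,4,0,1](3)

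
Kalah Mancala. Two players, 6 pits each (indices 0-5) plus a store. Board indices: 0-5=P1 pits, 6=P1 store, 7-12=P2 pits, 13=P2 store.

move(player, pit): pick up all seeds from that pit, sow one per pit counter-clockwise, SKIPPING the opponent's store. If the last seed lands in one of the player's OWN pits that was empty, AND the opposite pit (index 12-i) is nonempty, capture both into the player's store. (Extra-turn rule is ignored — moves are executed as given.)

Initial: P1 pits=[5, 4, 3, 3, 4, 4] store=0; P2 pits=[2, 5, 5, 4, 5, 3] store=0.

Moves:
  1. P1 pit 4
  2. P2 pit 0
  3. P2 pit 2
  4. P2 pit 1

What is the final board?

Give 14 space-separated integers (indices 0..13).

Answer: 7 6 3 3 0 5 1 0 0 1 7 7 5 2

Derivation:
Move 1: P1 pit4 -> P1=[5,4,3,3,0,5](1) P2=[3,6,5,4,5,3](0)
Move 2: P2 pit0 -> P1=[5,4,3,3,0,5](1) P2=[0,7,6,5,5,3](0)
Move 3: P2 pit2 -> P1=[6,5,3,3,0,5](1) P2=[0,7,0,6,6,4](1)
Move 4: P2 pit1 -> P1=[7,6,3,3,0,5](1) P2=[0,0,1,7,7,5](2)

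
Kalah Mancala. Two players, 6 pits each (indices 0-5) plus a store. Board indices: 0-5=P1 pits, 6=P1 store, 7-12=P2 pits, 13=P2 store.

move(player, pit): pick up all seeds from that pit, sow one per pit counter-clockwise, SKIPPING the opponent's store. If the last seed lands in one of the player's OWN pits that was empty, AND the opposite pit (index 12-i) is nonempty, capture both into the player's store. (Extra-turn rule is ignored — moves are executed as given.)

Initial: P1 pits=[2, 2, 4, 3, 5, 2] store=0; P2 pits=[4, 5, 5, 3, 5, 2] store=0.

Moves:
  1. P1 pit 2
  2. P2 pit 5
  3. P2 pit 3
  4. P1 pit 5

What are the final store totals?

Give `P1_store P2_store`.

Move 1: P1 pit2 -> P1=[2,2,0,4,6,3](1) P2=[4,5,5,3,5,2](0)
Move 2: P2 pit5 -> P1=[3,2,0,4,6,3](1) P2=[4,5,5,3,5,0](1)
Move 3: P2 pit3 -> P1=[3,2,0,4,6,3](1) P2=[4,5,5,0,6,1](2)
Move 4: P1 pit5 -> P1=[3,2,0,4,6,0](2) P2=[5,6,5,0,6,1](2)

Answer: 2 2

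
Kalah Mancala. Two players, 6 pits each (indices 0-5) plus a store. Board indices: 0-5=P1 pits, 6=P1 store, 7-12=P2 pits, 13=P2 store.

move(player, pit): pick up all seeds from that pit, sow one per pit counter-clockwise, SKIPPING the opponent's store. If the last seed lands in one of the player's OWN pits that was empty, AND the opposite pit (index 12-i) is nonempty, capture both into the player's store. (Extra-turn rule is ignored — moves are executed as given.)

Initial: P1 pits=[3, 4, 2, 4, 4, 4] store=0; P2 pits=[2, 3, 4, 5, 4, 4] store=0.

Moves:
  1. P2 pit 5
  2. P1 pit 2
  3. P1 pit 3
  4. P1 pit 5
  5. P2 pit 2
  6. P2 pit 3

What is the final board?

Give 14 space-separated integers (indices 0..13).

Move 1: P2 pit5 -> P1=[4,5,3,4,4,4](0) P2=[2,3,4,5,4,0](1)
Move 2: P1 pit2 -> P1=[4,5,0,5,5,5](0) P2=[2,3,4,5,4,0](1)
Move 3: P1 pit3 -> P1=[4,5,0,0,6,6](1) P2=[3,4,4,5,4,0](1)
Move 4: P1 pit5 -> P1=[4,5,0,0,6,0](2) P2=[4,5,5,6,5,0](1)
Move 5: P2 pit2 -> P1=[5,5,0,0,6,0](2) P2=[4,5,0,7,6,1](2)
Move 6: P2 pit3 -> P1=[6,6,1,1,6,0](2) P2=[4,5,0,0,7,2](3)

Answer: 6 6 1 1 6 0 2 4 5 0 0 7 2 3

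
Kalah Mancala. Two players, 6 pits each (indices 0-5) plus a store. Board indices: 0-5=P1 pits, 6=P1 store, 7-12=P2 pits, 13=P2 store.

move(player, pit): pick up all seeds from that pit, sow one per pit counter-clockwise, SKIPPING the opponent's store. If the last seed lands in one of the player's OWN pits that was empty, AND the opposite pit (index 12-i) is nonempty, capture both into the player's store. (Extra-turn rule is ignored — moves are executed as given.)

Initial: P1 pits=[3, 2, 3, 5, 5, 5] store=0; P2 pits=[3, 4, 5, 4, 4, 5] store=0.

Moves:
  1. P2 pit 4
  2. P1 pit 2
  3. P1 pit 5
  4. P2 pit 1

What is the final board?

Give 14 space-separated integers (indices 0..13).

Move 1: P2 pit4 -> P1=[4,3,3,5,5,5](0) P2=[3,4,5,4,0,6](1)
Move 2: P1 pit2 -> P1=[4,3,0,6,6,6](0) P2=[3,4,5,4,0,6](1)
Move 3: P1 pit5 -> P1=[4,3,0,6,6,0](1) P2=[4,5,6,5,1,6](1)
Move 4: P2 pit1 -> P1=[4,3,0,6,6,0](1) P2=[4,0,7,6,2,7](2)

Answer: 4 3 0 6 6 0 1 4 0 7 6 2 7 2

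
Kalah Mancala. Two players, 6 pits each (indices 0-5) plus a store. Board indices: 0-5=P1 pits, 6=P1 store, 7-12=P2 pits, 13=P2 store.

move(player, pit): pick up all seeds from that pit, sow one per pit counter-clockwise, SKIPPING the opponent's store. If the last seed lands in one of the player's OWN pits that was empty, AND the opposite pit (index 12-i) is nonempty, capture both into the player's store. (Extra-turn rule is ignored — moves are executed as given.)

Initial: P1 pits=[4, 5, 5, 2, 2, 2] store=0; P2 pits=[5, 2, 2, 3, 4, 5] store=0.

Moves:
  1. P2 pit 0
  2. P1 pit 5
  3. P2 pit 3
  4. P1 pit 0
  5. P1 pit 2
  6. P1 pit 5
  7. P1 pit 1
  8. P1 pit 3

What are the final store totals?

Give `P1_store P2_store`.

Move 1: P2 pit0 -> P1=[4,5,5,2,2,2](0) P2=[0,3,3,4,5,6](0)
Move 2: P1 pit5 -> P1=[4,5,5,2,2,0](1) P2=[1,3,3,4,5,6](0)
Move 3: P2 pit3 -> P1=[5,5,5,2,2,0](1) P2=[1,3,3,0,6,7](1)
Move 4: P1 pit0 -> P1=[0,6,6,3,3,0](3) P2=[0,3,3,0,6,7](1)
Move 5: P1 pit2 -> P1=[0,6,0,4,4,1](4) P2=[1,4,3,0,6,7](1)
Move 6: P1 pit5 -> P1=[0,6,0,4,4,0](5) P2=[1,4,3,0,6,7](1)
Move 7: P1 pit1 -> P1=[0,0,1,5,5,1](6) P2=[2,4,3,0,6,7](1)
Move 8: P1 pit3 -> P1=[0,0,1,0,6,2](7) P2=[3,5,3,0,6,7](1)

Answer: 7 1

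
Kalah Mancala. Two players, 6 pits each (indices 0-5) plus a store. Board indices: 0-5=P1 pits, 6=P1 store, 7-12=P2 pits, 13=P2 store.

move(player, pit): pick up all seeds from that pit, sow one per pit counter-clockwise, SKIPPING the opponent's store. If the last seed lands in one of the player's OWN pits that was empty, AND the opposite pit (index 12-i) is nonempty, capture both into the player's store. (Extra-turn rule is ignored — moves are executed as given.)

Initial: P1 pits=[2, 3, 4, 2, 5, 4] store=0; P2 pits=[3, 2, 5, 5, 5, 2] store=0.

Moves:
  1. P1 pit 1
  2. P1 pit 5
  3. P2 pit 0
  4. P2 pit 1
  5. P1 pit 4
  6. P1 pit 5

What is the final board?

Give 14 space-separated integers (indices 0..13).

Move 1: P1 pit1 -> P1=[2,0,5,3,6,4](0) P2=[3,2,5,5,5,2](0)
Move 2: P1 pit5 -> P1=[2,0,5,3,6,0](1) P2=[4,3,6,5,5,2](0)
Move 3: P2 pit0 -> P1=[2,0,5,3,6,0](1) P2=[0,4,7,6,6,2](0)
Move 4: P2 pit1 -> P1=[2,0,5,3,6,0](1) P2=[0,0,8,7,7,3](0)
Move 5: P1 pit4 -> P1=[2,0,5,3,0,1](2) P2=[1,1,9,8,7,3](0)
Move 6: P1 pit5 -> P1=[2,0,5,3,0,0](3) P2=[1,1,9,8,7,3](0)

Answer: 2 0 5 3 0 0 3 1 1 9 8 7 3 0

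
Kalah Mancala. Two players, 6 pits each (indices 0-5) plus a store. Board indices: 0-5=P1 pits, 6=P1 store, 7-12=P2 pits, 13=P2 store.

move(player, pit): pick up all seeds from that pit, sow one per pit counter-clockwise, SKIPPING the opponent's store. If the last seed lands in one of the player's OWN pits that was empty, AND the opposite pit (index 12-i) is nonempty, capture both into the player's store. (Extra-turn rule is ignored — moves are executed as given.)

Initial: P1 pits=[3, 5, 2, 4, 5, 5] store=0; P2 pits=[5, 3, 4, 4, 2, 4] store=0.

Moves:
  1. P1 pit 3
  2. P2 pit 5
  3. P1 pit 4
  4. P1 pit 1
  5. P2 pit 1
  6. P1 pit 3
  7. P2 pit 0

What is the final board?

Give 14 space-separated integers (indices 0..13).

Answer: 1 1 4 0 2 8 3 0 1 7 7 4 1 7

Derivation:
Move 1: P1 pit3 -> P1=[3,5,2,0,6,6](1) P2=[6,3,4,4,2,4](0)
Move 2: P2 pit5 -> P1=[4,6,3,0,6,6](1) P2=[6,3,4,4,2,0](1)
Move 3: P1 pit4 -> P1=[4,6,3,0,0,7](2) P2=[7,4,5,5,2,0](1)
Move 4: P1 pit1 -> P1=[4,0,4,1,1,8](3) P2=[8,4,5,5,2,0](1)
Move 5: P2 pit1 -> P1=[0,0,4,1,1,8](3) P2=[8,0,6,6,3,0](6)
Move 6: P1 pit3 -> P1=[0,0,4,0,2,8](3) P2=[8,0,6,6,3,0](6)
Move 7: P2 pit0 -> P1=[1,1,4,0,2,8](3) P2=[0,1,7,7,4,1](7)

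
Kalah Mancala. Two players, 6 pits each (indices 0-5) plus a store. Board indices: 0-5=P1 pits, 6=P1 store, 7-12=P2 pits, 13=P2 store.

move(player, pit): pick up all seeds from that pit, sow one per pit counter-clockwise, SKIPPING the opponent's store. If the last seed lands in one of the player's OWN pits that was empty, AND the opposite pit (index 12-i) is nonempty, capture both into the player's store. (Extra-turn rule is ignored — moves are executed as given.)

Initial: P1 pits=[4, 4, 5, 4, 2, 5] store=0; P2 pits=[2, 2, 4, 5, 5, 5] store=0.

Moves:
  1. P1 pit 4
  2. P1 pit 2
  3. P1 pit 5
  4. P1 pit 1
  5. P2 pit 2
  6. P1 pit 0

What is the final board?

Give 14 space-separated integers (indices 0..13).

Answer: 0 1 2 7 3 1 8 0 3 0 7 7 7 1

Derivation:
Move 1: P1 pit4 -> P1=[4,4,5,4,0,6](1) P2=[2,2,4,5,5,5](0)
Move 2: P1 pit2 -> P1=[4,4,0,5,1,7](2) P2=[3,2,4,5,5,5](0)
Move 3: P1 pit5 -> P1=[4,4,0,5,1,0](3) P2=[4,3,5,6,6,6](0)
Move 4: P1 pit1 -> P1=[4,0,1,6,2,0](8) P2=[0,3,5,6,6,6](0)
Move 5: P2 pit2 -> P1=[5,0,1,6,2,0](8) P2=[0,3,0,7,7,7](1)
Move 6: P1 pit0 -> P1=[0,1,2,7,3,1](8) P2=[0,3,0,7,7,7](1)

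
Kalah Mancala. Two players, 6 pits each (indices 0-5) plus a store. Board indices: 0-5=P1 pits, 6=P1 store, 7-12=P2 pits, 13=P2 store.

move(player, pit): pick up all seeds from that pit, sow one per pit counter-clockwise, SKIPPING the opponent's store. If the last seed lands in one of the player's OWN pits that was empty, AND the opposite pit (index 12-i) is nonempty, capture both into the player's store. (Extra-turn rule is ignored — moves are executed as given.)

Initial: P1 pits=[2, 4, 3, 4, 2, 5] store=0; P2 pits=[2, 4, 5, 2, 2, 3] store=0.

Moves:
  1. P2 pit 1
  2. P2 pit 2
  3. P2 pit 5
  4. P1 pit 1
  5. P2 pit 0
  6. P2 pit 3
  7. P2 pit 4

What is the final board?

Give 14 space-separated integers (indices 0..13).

Move 1: P2 pit1 -> P1=[2,4,3,4,2,5](0) P2=[2,0,6,3,3,4](0)
Move 2: P2 pit2 -> P1=[3,5,3,4,2,5](0) P2=[2,0,0,4,4,5](1)
Move 3: P2 pit5 -> P1=[4,6,4,5,2,5](0) P2=[2,0,0,4,4,0](2)
Move 4: P1 pit1 -> P1=[4,0,5,6,3,6](1) P2=[3,0,0,4,4,0](2)
Move 5: P2 pit0 -> P1=[4,0,5,6,3,6](1) P2=[0,1,1,5,4,0](2)
Move 6: P2 pit3 -> P1=[5,1,5,6,3,6](1) P2=[0,1,1,0,5,1](3)
Move 7: P2 pit4 -> P1=[6,2,6,6,3,6](1) P2=[0,1,1,0,0,2](4)

Answer: 6 2 6 6 3 6 1 0 1 1 0 0 2 4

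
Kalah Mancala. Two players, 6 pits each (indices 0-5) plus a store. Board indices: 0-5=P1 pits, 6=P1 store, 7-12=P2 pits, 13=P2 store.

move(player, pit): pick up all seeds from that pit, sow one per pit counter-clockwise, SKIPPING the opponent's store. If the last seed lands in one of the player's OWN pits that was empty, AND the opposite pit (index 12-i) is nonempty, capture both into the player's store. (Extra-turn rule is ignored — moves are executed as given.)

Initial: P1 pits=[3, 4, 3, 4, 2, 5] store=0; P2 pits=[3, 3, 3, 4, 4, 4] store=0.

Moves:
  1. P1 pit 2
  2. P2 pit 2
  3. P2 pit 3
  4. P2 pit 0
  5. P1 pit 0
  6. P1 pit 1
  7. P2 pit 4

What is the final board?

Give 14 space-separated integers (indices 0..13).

Answer: 1 1 3 8 5 7 1 1 4 1 1 0 7 2

Derivation:
Move 1: P1 pit2 -> P1=[3,4,0,5,3,6](0) P2=[3,3,3,4,4,4](0)
Move 2: P2 pit2 -> P1=[3,4,0,5,3,6](0) P2=[3,3,0,5,5,5](0)
Move 3: P2 pit3 -> P1=[4,5,0,5,3,6](0) P2=[3,3,0,0,6,6](1)
Move 4: P2 pit0 -> P1=[4,5,0,5,3,6](0) P2=[0,4,1,1,6,6](1)
Move 5: P1 pit0 -> P1=[0,6,1,6,4,6](0) P2=[0,4,1,1,6,6](1)
Move 6: P1 pit1 -> P1=[0,0,2,7,5,7](1) P2=[1,4,1,1,6,6](1)
Move 7: P2 pit4 -> P1=[1,1,3,8,5,7](1) P2=[1,4,1,1,0,7](2)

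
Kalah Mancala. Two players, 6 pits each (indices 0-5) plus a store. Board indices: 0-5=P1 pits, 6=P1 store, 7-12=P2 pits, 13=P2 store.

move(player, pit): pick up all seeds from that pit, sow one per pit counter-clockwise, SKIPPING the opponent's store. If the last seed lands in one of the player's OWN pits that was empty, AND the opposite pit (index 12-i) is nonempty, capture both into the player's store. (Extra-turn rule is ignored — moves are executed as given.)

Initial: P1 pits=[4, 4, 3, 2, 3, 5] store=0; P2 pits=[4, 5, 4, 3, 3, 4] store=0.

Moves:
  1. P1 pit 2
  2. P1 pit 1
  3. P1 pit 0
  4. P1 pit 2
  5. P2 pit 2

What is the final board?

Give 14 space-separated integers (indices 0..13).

Move 1: P1 pit2 -> P1=[4,4,0,3,4,6](0) P2=[4,5,4,3,3,4](0)
Move 2: P1 pit1 -> P1=[4,0,1,4,5,7](0) P2=[4,5,4,3,3,4](0)
Move 3: P1 pit0 -> P1=[0,1,2,5,6,7](0) P2=[4,5,4,3,3,4](0)
Move 4: P1 pit2 -> P1=[0,1,0,6,7,7](0) P2=[4,5,4,3,3,4](0)
Move 5: P2 pit2 -> P1=[0,1,0,6,7,7](0) P2=[4,5,0,4,4,5](1)

Answer: 0 1 0 6 7 7 0 4 5 0 4 4 5 1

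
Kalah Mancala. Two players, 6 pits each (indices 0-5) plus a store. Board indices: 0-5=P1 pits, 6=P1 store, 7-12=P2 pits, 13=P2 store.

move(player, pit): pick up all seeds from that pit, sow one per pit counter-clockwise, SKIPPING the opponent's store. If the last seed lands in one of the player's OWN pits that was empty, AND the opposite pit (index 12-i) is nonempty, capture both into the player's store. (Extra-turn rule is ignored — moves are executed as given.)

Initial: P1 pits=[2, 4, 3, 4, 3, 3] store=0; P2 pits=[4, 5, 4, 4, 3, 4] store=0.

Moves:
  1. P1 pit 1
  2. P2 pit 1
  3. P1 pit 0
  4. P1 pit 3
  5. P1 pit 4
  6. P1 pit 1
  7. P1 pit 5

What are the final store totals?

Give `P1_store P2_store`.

Answer: 3 1

Derivation:
Move 1: P1 pit1 -> P1=[2,0,4,5,4,4](0) P2=[4,5,4,4,3,4](0)
Move 2: P2 pit1 -> P1=[2,0,4,5,4,4](0) P2=[4,0,5,5,4,5](1)
Move 3: P1 pit0 -> P1=[0,1,5,5,4,4](0) P2=[4,0,5,5,4,5](1)
Move 4: P1 pit3 -> P1=[0,1,5,0,5,5](1) P2=[5,1,5,5,4,5](1)
Move 5: P1 pit4 -> P1=[0,1,5,0,0,6](2) P2=[6,2,6,5,4,5](1)
Move 6: P1 pit1 -> P1=[0,0,6,0,0,6](2) P2=[6,2,6,5,4,5](1)
Move 7: P1 pit5 -> P1=[0,0,6,0,0,0](3) P2=[7,3,7,6,5,5](1)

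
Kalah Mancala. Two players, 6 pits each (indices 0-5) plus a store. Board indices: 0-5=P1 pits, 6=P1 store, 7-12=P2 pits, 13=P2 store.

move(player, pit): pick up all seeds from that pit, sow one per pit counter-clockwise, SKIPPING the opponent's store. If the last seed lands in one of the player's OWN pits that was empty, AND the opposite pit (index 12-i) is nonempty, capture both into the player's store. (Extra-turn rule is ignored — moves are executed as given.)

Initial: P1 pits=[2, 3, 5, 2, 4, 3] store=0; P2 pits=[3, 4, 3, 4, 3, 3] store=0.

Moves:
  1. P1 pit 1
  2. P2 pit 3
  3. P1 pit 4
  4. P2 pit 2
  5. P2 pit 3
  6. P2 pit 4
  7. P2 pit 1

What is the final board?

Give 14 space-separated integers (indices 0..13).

Move 1: P1 pit1 -> P1=[2,0,6,3,5,3](0) P2=[3,4,3,4,3,3](0)
Move 2: P2 pit3 -> P1=[3,0,6,3,5,3](0) P2=[3,4,3,0,4,4](1)
Move 3: P1 pit4 -> P1=[3,0,6,3,0,4](1) P2=[4,5,4,0,4,4](1)
Move 4: P2 pit2 -> P1=[3,0,6,3,0,4](1) P2=[4,5,0,1,5,5](2)
Move 5: P2 pit3 -> P1=[3,0,6,3,0,4](1) P2=[4,5,0,0,6,5](2)
Move 6: P2 pit4 -> P1=[4,1,7,4,0,4](1) P2=[4,5,0,0,0,6](3)
Move 7: P2 pit1 -> P1=[4,1,7,4,0,4](1) P2=[4,0,1,1,1,7](4)

Answer: 4 1 7 4 0 4 1 4 0 1 1 1 7 4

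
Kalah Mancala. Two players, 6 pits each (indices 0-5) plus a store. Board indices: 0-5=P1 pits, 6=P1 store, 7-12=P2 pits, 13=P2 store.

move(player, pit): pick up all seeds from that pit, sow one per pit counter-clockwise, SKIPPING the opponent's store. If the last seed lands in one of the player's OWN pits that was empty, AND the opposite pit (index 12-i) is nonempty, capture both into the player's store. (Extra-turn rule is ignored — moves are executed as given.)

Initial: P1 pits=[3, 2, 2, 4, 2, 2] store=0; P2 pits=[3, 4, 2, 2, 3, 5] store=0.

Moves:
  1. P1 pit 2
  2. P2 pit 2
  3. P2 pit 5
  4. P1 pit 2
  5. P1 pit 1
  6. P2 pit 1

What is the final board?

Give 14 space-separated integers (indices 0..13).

Answer: 0 0 1 8 4 2 0 3 0 1 4 5 0 6

Derivation:
Move 1: P1 pit2 -> P1=[3,2,0,5,3,2](0) P2=[3,4,2,2,3,5](0)
Move 2: P2 pit2 -> P1=[3,2,0,5,3,2](0) P2=[3,4,0,3,4,5](0)
Move 3: P2 pit5 -> P1=[4,3,1,6,3,2](0) P2=[3,4,0,3,4,0](1)
Move 4: P1 pit2 -> P1=[4,3,0,7,3,2](0) P2=[3,4,0,3,4,0](1)
Move 5: P1 pit1 -> P1=[4,0,1,8,4,2](0) P2=[3,4,0,3,4,0](1)
Move 6: P2 pit1 -> P1=[0,0,1,8,4,2](0) P2=[3,0,1,4,5,0](6)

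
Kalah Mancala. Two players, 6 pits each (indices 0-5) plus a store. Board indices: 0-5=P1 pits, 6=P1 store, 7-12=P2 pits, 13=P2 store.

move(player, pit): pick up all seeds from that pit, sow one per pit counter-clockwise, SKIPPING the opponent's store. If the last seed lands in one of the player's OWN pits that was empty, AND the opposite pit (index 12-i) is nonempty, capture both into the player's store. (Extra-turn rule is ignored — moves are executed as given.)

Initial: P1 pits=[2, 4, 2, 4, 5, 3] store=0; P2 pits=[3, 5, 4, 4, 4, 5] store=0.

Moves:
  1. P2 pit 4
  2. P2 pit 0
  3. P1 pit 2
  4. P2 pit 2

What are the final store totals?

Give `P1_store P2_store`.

Move 1: P2 pit4 -> P1=[3,5,2,4,5,3](0) P2=[3,5,4,4,0,6](1)
Move 2: P2 pit0 -> P1=[3,5,2,4,5,3](0) P2=[0,6,5,5,0,6](1)
Move 3: P1 pit2 -> P1=[3,5,0,5,6,3](0) P2=[0,6,5,5,0,6](1)
Move 4: P2 pit2 -> P1=[4,5,0,5,6,3](0) P2=[0,6,0,6,1,7](2)

Answer: 0 2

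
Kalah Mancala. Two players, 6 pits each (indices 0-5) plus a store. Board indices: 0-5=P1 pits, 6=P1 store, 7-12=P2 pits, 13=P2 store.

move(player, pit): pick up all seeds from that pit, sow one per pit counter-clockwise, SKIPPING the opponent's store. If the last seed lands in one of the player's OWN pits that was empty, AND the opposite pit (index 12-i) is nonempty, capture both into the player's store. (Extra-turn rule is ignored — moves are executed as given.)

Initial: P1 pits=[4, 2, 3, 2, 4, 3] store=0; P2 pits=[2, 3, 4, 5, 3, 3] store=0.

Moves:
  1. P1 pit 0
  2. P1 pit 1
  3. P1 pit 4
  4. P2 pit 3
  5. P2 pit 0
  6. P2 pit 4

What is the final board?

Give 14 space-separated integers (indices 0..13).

Move 1: P1 pit0 -> P1=[0,3,4,3,5,3](0) P2=[2,3,4,5,3,3](0)
Move 2: P1 pit1 -> P1=[0,0,5,4,6,3](0) P2=[2,3,4,5,3,3](0)
Move 3: P1 pit4 -> P1=[0,0,5,4,0,4](1) P2=[3,4,5,6,3,3](0)
Move 4: P2 pit3 -> P1=[1,1,6,4,0,4](1) P2=[3,4,5,0,4,4](1)
Move 5: P2 pit0 -> P1=[1,1,0,4,0,4](1) P2=[0,5,6,0,4,4](8)
Move 6: P2 pit4 -> P1=[2,2,0,4,0,4](1) P2=[0,5,6,0,0,5](9)

Answer: 2 2 0 4 0 4 1 0 5 6 0 0 5 9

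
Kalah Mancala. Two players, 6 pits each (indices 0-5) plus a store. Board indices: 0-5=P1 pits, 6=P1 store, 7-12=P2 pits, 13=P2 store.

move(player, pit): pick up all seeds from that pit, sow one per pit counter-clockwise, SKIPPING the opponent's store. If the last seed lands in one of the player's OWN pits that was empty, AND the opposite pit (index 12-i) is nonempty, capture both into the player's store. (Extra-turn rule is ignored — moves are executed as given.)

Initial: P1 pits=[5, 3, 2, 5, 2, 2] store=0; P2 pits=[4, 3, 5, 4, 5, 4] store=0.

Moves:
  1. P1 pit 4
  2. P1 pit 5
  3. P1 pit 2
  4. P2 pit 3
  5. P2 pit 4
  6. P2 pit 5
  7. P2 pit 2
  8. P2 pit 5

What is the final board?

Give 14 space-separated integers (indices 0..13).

Move 1: P1 pit4 -> P1=[5,3,2,5,0,3](1) P2=[4,3,5,4,5,4](0)
Move 2: P1 pit5 -> P1=[5,3,2,5,0,0](2) P2=[5,4,5,4,5,4](0)
Move 3: P1 pit2 -> P1=[5,3,0,6,0,0](7) P2=[5,0,5,4,5,4](0)
Move 4: P2 pit3 -> P1=[6,3,0,6,0,0](7) P2=[5,0,5,0,6,5](1)
Move 5: P2 pit4 -> P1=[7,4,1,7,0,0](7) P2=[5,0,5,0,0,6](2)
Move 6: P2 pit5 -> P1=[8,5,2,8,1,0](7) P2=[5,0,5,0,0,0](3)
Move 7: P2 pit2 -> P1=[9,5,2,8,1,0](7) P2=[5,0,0,1,1,1](4)
Move 8: P2 pit5 -> P1=[9,5,2,8,1,0](7) P2=[5,0,0,1,1,0](5)

Answer: 9 5 2 8 1 0 7 5 0 0 1 1 0 5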